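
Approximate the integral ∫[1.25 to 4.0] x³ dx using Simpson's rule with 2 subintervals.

f(x) = x³
a = 1.25, b = 4.0, n = 2
h = (b - a)/n = 1.375000

Simpson's rule: (h/3)[f(x₀) + 4f(x₁) + 2f(x₂) + ... + f(xₙ)]

x_0 = 1.2500, f(x_0) = 1.953125, coefficient = 1
x_1 = 2.6250, f(x_1) = 18.087891, coefficient = 4
x_2 = 4.0000, f(x_2) = 64.000000, coefficient = 1

I ≈ (1.375000/3) × 138.304688 = 63.389648
Exact value: 63.389648
Error: 0.000000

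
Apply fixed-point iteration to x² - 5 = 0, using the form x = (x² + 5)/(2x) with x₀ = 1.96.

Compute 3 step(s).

Equation: x² - 5 = 0
Fixed-point form: x = (x² + 5)/(2x)
x₀ = 1.96

x_1 = g(1.960000) = 2.255510
x_2 = g(2.255510) = 2.236152
x_3 = g(2.236152) = 2.236068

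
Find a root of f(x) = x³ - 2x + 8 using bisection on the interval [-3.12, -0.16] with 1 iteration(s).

f(x) = x³ - 2x + 8
Initial interval: [-3.12, -0.16]

Iteration 1:
  c_1 = (-3.120000 + (-0.160000))/2 = -1.640000
  f(c_1) = f(-1.640000) = 6.869056
  f(a) × f(c) < 0, new interval: [-3.120000, -1.640000]

After 1 iteration(s), the approximation is c_1 = -1.640000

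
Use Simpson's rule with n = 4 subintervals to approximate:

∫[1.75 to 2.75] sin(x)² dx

f(x) = sin(x)²
a = 1.75, b = 2.75, n = 4
h = (b - a)/n = 0.250000

Simpson's rule: (h/3)[f(x₀) + 4f(x₁) + 2f(x₂) + ... + f(xₙ)]

x_0 = 1.7500, f(x_0) = 0.968228, coefficient = 1
x_1 = 2.0000, f(x_1) = 0.826822, coefficient = 4
x_2 = 2.2500, f(x_2) = 0.605398, coefficient = 2
x_3 = 2.5000, f(x_3) = 0.358169, coefficient = 4
x_4 = 2.7500, f(x_4) = 0.145665, coefficient = 1

I ≈ (0.250000/3) × 7.064652 = 0.588721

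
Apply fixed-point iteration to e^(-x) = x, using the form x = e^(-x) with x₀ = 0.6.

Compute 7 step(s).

Equation: e^(-x) = x
Fixed-point form: x = e^(-x)
x₀ = 0.6

x_1 = g(0.600000) = 0.548812
x_2 = g(0.548812) = 0.577636
x_3 = g(0.577636) = 0.561224
x_4 = g(0.561224) = 0.570511
x_5 = g(0.570511) = 0.565237
x_6 = g(0.565237) = 0.568226
x_7 = g(0.568226) = 0.566530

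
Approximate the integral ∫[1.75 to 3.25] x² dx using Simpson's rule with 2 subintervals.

f(x) = x²
a = 1.75, b = 3.25, n = 2
h = (b - a)/n = 0.750000

Simpson's rule: (h/3)[f(x₀) + 4f(x₁) + 2f(x₂) + ... + f(xₙ)]

x_0 = 1.7500, f(x_0) = 3.062500, coefficient = 1
x_1 = 2.5000, f(x_1) = 6.250000, coefficient = 4
x_2 = 3.2500, f(x_2) = 10.562500, coefficient = 1

I ≈ (0.750000/3) × 38.625000 = 9.656250
Exact value: 9.656250
Error: 0.000000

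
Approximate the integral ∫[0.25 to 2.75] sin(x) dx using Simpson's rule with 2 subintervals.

f(x) = sin(x)
a = 0.25, b = 2.75, n = 2
h = (b - a)/n = 1.250000

Simpson's rule: (h/3)[f(x₀) + 4f(x₁) + 2f(x₂) + ... + f(xₙ)]

x_0 = 0.2500, f(x_0) = 0.247404, coefficient = 1
x_1 = 1.5000, f(x_1) = 0.997495, coefficient = 4
x_2 = 2.7500, f(x_2) = 0.381661, coefficient = 1

I ≈ (1.250000/3) × 4.619045 = 1.924602
Exact value: 1.893215
Error: 0.031387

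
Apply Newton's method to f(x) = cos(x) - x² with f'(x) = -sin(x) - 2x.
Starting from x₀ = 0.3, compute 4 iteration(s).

f(x) = cos(x) - x²
f'(x) = -sin(x) - 2x
x₀ = 0.3

Newton-Raphson formula: x_{n+1} = x_n - f(x_n)/f'(x_n)

Iteration 1:
  f(0.300000) = 0.865336
  f'(0.300000) = -0.895520
  x_1 = 0.300000 - 0.865336/(-0.895520) = 1.266295
Iteration 2:
  f(1.266295) = -1.303685
  f'(1.266295) = -3.486586
  x_2 = 1.266295 - (-1.303685)/(-3.486586) = 0.892380
Iteration 3:
  f(0.892380) = -0.168782
  f'(0.892380) = -2.563329
  x_3 = 0.892380 - (-0.168782)/(-2.563329) = 0.826535
Iteration 4:
  f(0.826535) = -0.005733
  f'(0.826535) = -2.388660
  x_4 = 0.826535 - (-0.005733)/(-2.388660) = 0.824136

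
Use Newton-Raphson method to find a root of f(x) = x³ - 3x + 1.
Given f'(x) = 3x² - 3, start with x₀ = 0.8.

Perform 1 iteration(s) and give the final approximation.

f(x) = x³ - 3x + 1
f'(x) = 3x² - 3
x₀ = 0.8

Newton-Raphson formula: x_{n+1} = x_n - f(x_n)/f'(x_n)

Iteration 1:
  f(0.800000) = -0.888000
  f'(0.800000) = -1.080000
  x_1 = 0.800000 - (-0.888000)/(-1.080000) = -0.022222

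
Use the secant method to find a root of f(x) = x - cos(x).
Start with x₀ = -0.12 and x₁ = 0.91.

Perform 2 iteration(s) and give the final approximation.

f(x) = x - cos(x)
x₀ = -0.12, x₁ = 0.91

Secant formula: x_{n+1} = x_n - f(x_n)(x_n - x_{n-1})/(f(x_n) - f(x_{n-1}))

Iteration 1:
  f(-0.120000) = -1.112809
  f(0.910000) = 0.296254
  x_2 = 0.910000 - 0.296254×(0.910000 - (-0.120000))/(0.296254 - (-1.112809))
       = 0.693443
Iteration 2:
  f(0.910000) = 0.296254
  f(0.693443) = -0.075606
  x_3 = 0.693443 - (-0.075606)×(0.693443 - 0.910000)/(-0.075606 - 0.296254)
       = 0.737473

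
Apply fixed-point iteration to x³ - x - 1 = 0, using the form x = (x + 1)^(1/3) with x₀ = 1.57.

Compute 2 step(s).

Equation: x³ - x - 1 = 0
Fixed-point form: x = (x + 1)^(1/3)
x₀ = 1.57

x_1 = g(1.570000) = 1.369760
x_2 = g(1.369760) = 1.333219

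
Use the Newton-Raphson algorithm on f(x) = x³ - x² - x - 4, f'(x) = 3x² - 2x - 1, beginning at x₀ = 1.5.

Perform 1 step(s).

f(x) = x³ - x² - x - 4
f'(x) = 3x² - 2x - 1
x₀ = 1.5

Newton-Raphson formula: x_{n+1} = x_n - f(x_n)/f'(x_n)

Iteration 1:
  f(1.500000) = -4.375000
  f'(1.500000) = 2.750000
  x_1 = 1.500000 - (-4.375000)/2.750000 = 3.090909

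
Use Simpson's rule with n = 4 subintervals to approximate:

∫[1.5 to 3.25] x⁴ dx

f(x) = x⁴
a = 1.5, b = 3.25, n = 4
h = (b - a)/n = 0.437500

Simpson's rule: (h/3)[f(x₀) + 4f(x₁) + 2f(x₂) + ... + f(xₙ)]

x_0 = 1.5000, f(x_0) = 5.062500, coefficient = 1
x_1 = 1.9375, f(x_1) = 14.091812, coefficient = 4
x_2 = 2.3750, f(x_2) = 31.816650, coefficient = 2
x_3 = 2.8125, f(x_3) = 62.570572, coefficient = 4
x_4 = 3.2500, f(x_4) = 111.566406, coefficient = 1

I ≈ (0.437500/3) × 486.911743 = 71.007963
Exact value: 70.999414
Error: 0.008548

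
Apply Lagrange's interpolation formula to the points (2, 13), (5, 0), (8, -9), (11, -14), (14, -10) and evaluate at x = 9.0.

Lagrange interpolation formula:
P(x) = Σ yᵢ × Lᵢ(x)
where Lᵢ(x) = Π_{j≠i} (x - xⱼ)/(xᵢ - xⱼ)

L_0(9.0) = (9.0 - 5)/(2 - 5) × (9.0 - 8)/(2 - 8) × (9.0 - 11)/(2 - 11) × (9.0 - 14)/(2 - 14) = 0.020576
L_1(9.0) = (9.0 - 2)/(5 - 2) × (9.0 - 8)/(5 - 8) × (9.0 - 11)/(5 - 11) × (9.0 - 14)/(5 - 14) = -0.144033
L_2(9.0) = (9.0 - 2)/(8 - 2) × (9.0 - 5)/(8 - 5) × (9.0 - 11)/(8 - 11) × (9.0 - 14)/(8 - 14) = 0.864198
L_3(9.0) = (9.0 - 2)/(11 - 2) × (9.0 - 5)/(11 - 5) × (9.0 - 8)/(11 - 8) × (9.0 - 14)/(11 - 14) = 0.288066
L_4(9.0) = (9.0 - 2)/(14 - 2) × (9.0 - 5)/(14 - 5) × (9.0 - 8)/(14 - 8) × (9.0 - 11)/(14 - 11) = -0.028807

P(9.0) = 13×L_0(9.0) + 0×L_1(9.0) + (-9)×L_2(9.0) + (-14)×L_3(9.0) + (-10)×L_4(9.0)
P(9.0) = -11.255144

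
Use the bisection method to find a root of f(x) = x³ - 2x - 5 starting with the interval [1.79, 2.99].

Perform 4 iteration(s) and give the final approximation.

f(x) = x³ - 2x - 5
Initial interval: [1.79, 2.99]

Iteration 1:
  c_1 = (1.790000 + 2.990000)/2 = 2.390000
  f(c_1) = f(2.390000) = 3.871919
  f(a) × f(c) < 0, new interval: [1.790000, 2.390000]
Iteration 2:
  c_2 = (1.790000 + 2.390000)/2 = 2.090000
  f(c_2) = f(2.090000) = -0.050671
  f(a) × f(c) ≥ 0, new interval: [2.090000, 2.390000]
Iteration 3:
  c_3 = (2.090000 + 2.390000)/2 = 2.240000
  f(c_3) = f(2.240000) = 1.759424
  f(a) × f(c) < 0, new interval: [2.090000, 2.240000]
Iteration 4:
  c_4 = (2.090000 + 2.240000)/2 = 2.165000
  f(c_4) = f(2.165000) = 0.817842
  f(a) × f(c) < 0, new interval: [2.090000, 2.165000]

After 4 iteration(s), the approximation is c_4 = 2.165000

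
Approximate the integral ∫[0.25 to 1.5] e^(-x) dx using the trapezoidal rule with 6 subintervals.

f(x) = e^(-x)
a = 0.25, b = 1.5, n = 6
h = (b - a)/n = 0.208333

Trapezoidal rule: (h/2)[f(x₀) + 2f(x₁) + 2f(x₂) + ... + f(xₙ)]

x_0 = 0.2500, f(x_0) = 0.778801, coefficient = 1
x_1 = 0.4583, f(x_1) = 0.632337, coefficient = 2
x_2 = 0.6667, f(x_2) = 0.513417, coefficient = 2
x_3 = 0.8750, f(x_3) = 0.416862, coefficient = 2
x_4 = 1.0833, f(x_4) = 0.338465, coefficient = 2
x_5 = 1.2917, f(x_5) = 0.274812, coefficient = 2
x_6 = 1.5000, f(x_6) = 0.223130, coefficient = 1

I ≈ (0.208333/2) × 5.353718 = 0.557679
Exact value: 0.555671
Error: 0.002008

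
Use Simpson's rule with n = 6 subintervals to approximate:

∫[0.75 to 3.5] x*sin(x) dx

f(x) = x*sin(x)
a = 0.75, b = 3.5, n = 6
h = (b - a)/n = 0.458333

Simpson's rule: (h/3)[f(x₀) + 4f(x₁) + 2f(x₂) + ... + f(xₙ)]

x_0 = 0.7500, f(x_0) = 0.511229, coefficient = 1
x_1 = 1.2083, f(x_1) = 1.129823, coefficient = 4
x_2 = 1.6667, f(x_2) = 1.659013, coefficient = 2
x_3 = 2.1250, f(x_3) = 1.806930, coefficient = 4
x_4 = 2.5833, f(x_4) = 1.368419, coefficient = 2
x_5 = 3.0417, f(x_5) = 0.303436, coefficient = 4
x_6 = 3.5000, f(x_6) = -1.227741, coefficient = 1

I ≈ (0.458333/3) × 18.299108 = 2.795697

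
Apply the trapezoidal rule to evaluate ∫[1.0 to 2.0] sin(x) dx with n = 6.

f(x) = sin(x)
a = 1.0, b = 2.0, n = 6
h = (b - a)/n = 0.166667

Trapezoidal rule: (h/2)[f(x₀) + 2f(x₁) + 2f(x₂) + ... + f(xₙ)]

x_0 = 1.0000, f(x_0) = 0.841471, coefficient = 1
x_1 = 1.1667, f(x_1) = 0.919445, coefficient = 2
x_2 = 1.3333, f(x_2) = 0.971938, coefficient = 2
x_3 = 1.5000, f(x_3) = 0.997495, coefficient = 2
x_4 = 1.6667, f(x_4) = 0.995408, coefficient = 2
x_5 = 1.8333, f(x_5) = 0.965735, coefficient = 2
x_6 = 2.0000, f(x_6) = 0.909297, coefficient = 1

I ≈ (0.166667/2) × 11.450809 = 0.954234
Exact value: 0.956449
Error: 0.002215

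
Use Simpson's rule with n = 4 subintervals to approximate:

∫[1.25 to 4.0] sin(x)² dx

f(x) = sin(x)²
a = 1.25, b = 4.0, n = 4
h = (b - a)/n = 0.687500

Simpson's rule: (h/3)[f(x₀) + 4f(x₁) + 2f(x₂) + ... + f(xₙ)]

x_0 = 1.2500, f(x_0) = 0.900572, coefficient = 1
x_1 = 1.9375, f(x_1) = 0.871449, coefficient = 4
x_2 = 2.6250, f(x_2) = 0.243957, coefficient = 2
x_3 = 3.3125, f(x_3) = 0.028926, coefficient = 4
x_4 = 4.0000, f(x_4) = 0.572750, coefficient = 1

I ≈ (0.687500/3) × 5.562736 = 1.274794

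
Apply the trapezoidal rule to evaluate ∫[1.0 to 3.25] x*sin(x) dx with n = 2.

f(x) = x*sin(x)
a = 1.0, b = 3.25, n = 2
h = (b - a)/n = 1.125000

Trapezoidal rule: (h/2)[f(x₀) + 2f(x₁) + 2f(x₂) + ... + f(xₙ)]

x_0 = 1.0000, f(x_0) = 0.841471, coefficient = 1
x_1 = 2.1250, f(x_1) = 1.806930, coefficient = 2
x_2 = 3.2500, f(x_2) = -0.351634, coefficient = 1

I ≈ (1.125000/2) × 4.103696 = 2.308329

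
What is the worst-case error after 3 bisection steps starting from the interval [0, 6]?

Bisection error bound: |error| ≤ (b-a)/2^n
|error| ≤ (6 - 0)/2^3 = 6/2^3
|error| ≤ 0.7500000000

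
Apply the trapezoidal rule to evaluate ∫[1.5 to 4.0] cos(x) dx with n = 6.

f(x) = cos(x)
a = 1.5, b = 4.0, n = 6
h = (b - a)/n = 0.416667

Trapezoidal rule: (h/2)[f(x₀) + 2f(x₁) + 2f(x₂) + ... + f(xₙ)]

x_0 = 1.5000, f(x_0) = 0.070737, coefficient = 1
x_1 = 1.9167, f(x_1) = -0.339016, coefficient = 2
x_2 = 2.3333, f(x_2) = -0.690758, coefficient = 2
x_3 = 2.7500, f(x_3) = -0.924302, coefficient = 2
x_4 = 3.1667, f(x_4) = -0.999686, coefficient = 2
x_5 = 3.5833, f(x_5) = -0.904009, coefficient = 2
x_6 = 4.0000, f(x_6) = -0.653644, coefficient = 1

I ≈ (0.416667/2) × -8.298448 = -1.728843
Exact value: -1.754297
Error: 0.025454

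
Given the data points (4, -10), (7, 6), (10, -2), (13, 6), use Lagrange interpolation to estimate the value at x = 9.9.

Lagrange interpolation formula:
P(x) = Σ yᵢ × Lᵢ(x)
where Lᵢ(x) = Π_{j≠i} (x - xⱼ)/(xᵢ - xⱼ)

L_0(9.9) = (9.9 - 7)/(4 - 7) × (9.9 - 10)/(4 - 10) × (9.9 - 13)/(4 - 13) = -0.005549
L_1(9.9) = (9.9 - 4)/(7 - 4) × (9.9 - 10)/(7 - 10) × (9.9 - 13)/(7 - 13) = 0.033870
L_2(9.9) = (9.9 - 4)/(10 - 4) × (9.9 - 7)/(10 - 7) × (9.9 - 13)/(10 - 13) = 0.982241
L_3(9.9) = (9.9 - 4)/(13 - 4) × (9.9 - 7)/(13 - 7) × (9.9 - 10)/(13 - 10) = -0.010562

P(9.9) = (-10)×L_0(9.9) + 6×L_1(9.9) + (-2)×L_2(9.9) + 6×L_3(9.9)
P(9.9) = -1.769136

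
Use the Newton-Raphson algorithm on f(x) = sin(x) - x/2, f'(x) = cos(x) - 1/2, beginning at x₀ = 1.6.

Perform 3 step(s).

f(x) = sin(x) - x/2
f'(x) = cos(x) - 1/2
x₀ = 1.6

Newton-Raphson formula: x_{n+1} = x_n - f(x_n)/f'(x_n)

Iteration 1:
  f(1.600000) = 0.199574
  f'(1.600000) = -0.529200
  x_1 = 1.600000 - 0.199574/(-0.529200) = 1.977124
Iteration 2:
  f(1.977124) = -0.069983
  f'(1.977124) = -0.895238
  x_2 = 1.977124 - (-0.069983)/(-0.895238) = 1.898951
Iteration 3:
  f(1.898951) = -0.002837
  f'(1.898951) = -0.822297
  x_3 = 1.898951 - (-0.002837)/(-0.822297) = 1.895501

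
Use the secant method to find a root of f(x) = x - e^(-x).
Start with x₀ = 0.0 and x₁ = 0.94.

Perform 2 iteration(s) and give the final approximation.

f(x) = x - e^(-x)
x₀ = 0.0, x₁ = 0.94

Secant formula: x_{n+1} = x_n - f(x_n)(x_n - x_{n-1})/(f(x_n) - f(x_{n-1}))

Iteration 1:
  f(0.000000) = -1.000000
  f(0.940000) = 0.549372
  x_2 = 0.940000 - 0.549372×(0.940000 - 0.000000)/(0.549372 - (-1.000000))
       = 0.606697
Iteration 2:
  f(0.940000) = 0.549372
  f(0.606697) = 0.061549
  x_3 = 0.606697 - 0.061549×(0.606697 - 0.940000)/(0.061549 - 0.549372)
       = 0.564644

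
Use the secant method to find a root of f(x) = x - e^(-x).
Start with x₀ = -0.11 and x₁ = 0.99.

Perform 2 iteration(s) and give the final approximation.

f(x) = x - e^(-x)
x₀ = -0.11, x₁ = 0.99

Secant formula: x_{n+1} = x_n - f(x_n)(x_n - x_{n-1})/(f(x_n) - f(x_{n-1}))

Iteration 1:
  f(-0.110000) = -1.226278
  f(0.990000) = 0.618423
  x_2 = 0.990000 - 0.618423×(0.990000 - (-0.110000))/(0.618423 - (-1.226278))
       = 0.621233
Iteration 2:
  f(0.990000) = 0.618423
  f(0.621233) = 0.083951
  x_3 = 0.621233 - 0.083951×(0.621233 - 0.990000)/(0.083951 - 0.618423)
       = 0.563309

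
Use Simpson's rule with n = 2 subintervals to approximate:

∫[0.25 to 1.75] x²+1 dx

f(x) = x²+1
a = 0.25, b = 1.75, n = 2
h = (b - a)/n = 0.750000

Simpson's rule: (h/3)[f(x₀) + 4f(x₁) + 2f(x₂) + ... + f(xₙ)]

x_0 = 0.2500, f(x_0) = 1.062500, coefficient = 1
x_1 = 1.0000, f(x_1) = 2.000000, coefficient = 4
x_2 = 1.7500, f(x_2) = 4.062500, coefficient = 1

I ≈ (0.750000/3) × 13.125000 = 3.281250
Exact value: 3.281250
Error: 0.000000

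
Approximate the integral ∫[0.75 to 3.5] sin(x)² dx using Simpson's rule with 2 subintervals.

f(x) = sin(x)²
a = 0.75, b = 3.5, n = 2
h = (b - a)/n = 1.375000

Simpson's rule: (h/3)[f(x₀) + 4f(x₁) + 2f(x₂) + ... + f(xₙ)]

x_0 = 0.7500, f(x_0) = 0.464631, coefficient = 1
x_1 = 2.1250, f(x_1) = 0.723044, coefficient = 4
x_2 = 3.5000, f(x_2) = 0.123049, coefficient = 1

I ≈ (1.375000/3) × 3.479855 = 1.594934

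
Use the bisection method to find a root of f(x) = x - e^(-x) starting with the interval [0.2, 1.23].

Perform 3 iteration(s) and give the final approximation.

f(x) = x - e^(-x)
Initial interval: [0.2, 1.23]

Iteration 1:
  c_1 = (0.200000 + 1.230000)/2 = 0.715000
  f(c_1) = f(0.715000) = 0.225808
  f(a) × f(c) < 0, new interval: [0.200000, 0.715000]
Iteration 2:
  c_2 = (0.200000 + 0.715000)/2 = 0.457500
  f(c_2) = f(0.457500) = -0.175364
  f(a) × f(c) ≥ 0, new interval: [0.457500, 0.715000]
Iteration 3:
  c_3 = (0.457500 + 0.715000)/2 = 0.586250
  f(c_3) = f(0.586250) = 0.029840
  f(a) × f(c) < 0, new interval: [0.457500, 0.586250]

After 3 iteration(s), the approximation is c_3 = 0.586250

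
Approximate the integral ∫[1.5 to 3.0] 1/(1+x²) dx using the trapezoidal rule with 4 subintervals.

f(x) = 1/(1+x²)
a = 1.5, b = 3.0, n = 4
h = (b - a)/n = 0.375000

Trapezoidal rule: (h/2)[f(x₀) + 2f(x₁) + 2f(x₂) + ... + f(xₙ)]

x_0 = 1.5000, f(x_0) = 0.307692, coefficient = 1
x_1 = 1.8750, f(x_1) = 0.221453, coefficient = 2
x_2 = 2.2500, f(x_2) = 0.164948, coefficient = 2
x_3 = 2.6250, f(x_3) = 0.126733, coefficient = 2
x_4 = 3.0000, f(x_4) = 0.100000, coefficient = 1

I ≈ (0.375000/2) × 1.433961 = 0.268868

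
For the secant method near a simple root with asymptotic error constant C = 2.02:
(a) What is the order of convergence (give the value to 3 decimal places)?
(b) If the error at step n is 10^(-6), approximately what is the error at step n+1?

(a) Secant method has superlinear convergence with order φ = (1+√5)/2 ≈ 1.618.
    This means |e_{n+1}| ≈ C|e_n|^1.618.

(b) With |e_n| = 10^(-6) and C = 2.02:
    |e_{n+1}| ≈ 2.02 × (10^(-6))^1.618 = 2.02 × 10^(-9.71)

(a) ≈ 1.618 (golden ratio); (b) |e_{n+1}| ≈ 3.955e-10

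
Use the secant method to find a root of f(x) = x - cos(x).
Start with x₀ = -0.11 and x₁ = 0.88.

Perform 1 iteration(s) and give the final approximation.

f(x) = x - cos(x)
x₀ = -0.11, x₁ = 0.88

Secant formula: x_{n+1} = x_n - f(x_n)(x_n - x_{n-1})/(f(x_n) - f(x_{n-1}))

Iteration 1:
  f(-0.110000) = -1.103956
  f(0.880000) = 0.242849
  x_2 = 0.880000 - 0.242849×(0.880000 - (-0.110000))/(0.242849 - (-1.103956))
       = 0.701488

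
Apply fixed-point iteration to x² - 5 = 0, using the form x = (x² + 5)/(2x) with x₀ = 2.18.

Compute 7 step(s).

Equation: x² - 5 = 0
Fixed-point form: x = (x² + 5)/(2x)
x₀ = 2.18

x_1 = g(2.180000) = 2.236789
x_2 = g(2.236789) = 2.236068
x_3 = g(2.236068) = 2.236068
x_4 = g(2.236068) = 2.236068
x_5 = g(2.236068) = 2.236068
x_6 = g(2.236068) = 2.236068
x_7 = g(2.236068) = 2.236068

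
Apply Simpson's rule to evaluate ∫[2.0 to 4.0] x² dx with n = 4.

f(x) = x²
a = 2.0, b = 4.0, n = 4
h = (b - a)/n = 0.500000

Simpson's rule: (h/3)[f(x₀) + 4f(x₁) + 2f(x₂) + ... + f(xₙ)]

x_0 = 2.0000, f(x_0) = 4.000000, coefficient = 1
x_1 = 2.5000, f(x_1) = 6.250000, coefficient = 4
x_2 = 3.0000, f(x_2) = 9.000000, coefficient = 2
x_3 = 3.5000, f(x_3) = 12.250000, coefficient = 4
x_4 = 4.0000, f(x_4) = 16.000000, coefficient = 1

I ≈ (0.500000/3) × 112.000000 = 18.666667
Exact value: 18.666667
Error: 0.000000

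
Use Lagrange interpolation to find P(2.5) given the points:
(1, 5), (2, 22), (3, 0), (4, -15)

Lagrange interpolation formula:
P(x) = Σ yᵢ × Lᵢ(x)
where Lᵢ(x) = Π_{j≠i} (x - xⱼ)/(xᵢ - xⱼ)

L_0(2.5) = (2.5 - 2)/(1 - 2) × (2.5 - 3)/(1 - 3) × (2.5 - 4)/(1 - 4) = -0.062500
L_1(2.5) = (2.5 - 1)/(2 - 1) × (2.5 - 3)/(2 - 3) × (2.5 - 4)/(2 - 4) = 0.562500
L_2(2.5) = (2.5 - 1)/(3 - 1) × (2.5 - 2)/(3 - 2) × (2.5 - 4)/(3 - 4) = 0.562500
L_3(2.5) = (2.5 - 1)/(4 - 1) × (2.5 - 2)/(4 - 2) × (2.5 - 3)/(4 - 3) = -0.062500

P(2.5) = 5×L_0(2.5) + 22×L_1(2.5) + 0×L_2(2.5) + (-15)×L_3(2.5)
P(2.5) = 13.000000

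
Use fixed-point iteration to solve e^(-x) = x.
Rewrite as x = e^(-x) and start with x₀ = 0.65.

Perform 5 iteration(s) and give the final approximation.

Equation: e^(-x) = x
Fixed-point form: x = e^(-x)
x₀ = 0.65

x_1 = g(0.650000) = 0.522046
x_2 = g(0.522046) = 0.593306
x_3 = g(0.593306) = 0.552498
x_4 = g(0.552498) = 0.575510
x_5 = g(0.575510) = 0.562418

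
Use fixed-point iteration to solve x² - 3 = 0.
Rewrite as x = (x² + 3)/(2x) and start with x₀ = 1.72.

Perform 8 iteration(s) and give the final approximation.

Equation: x² - 3 = 0
Fixed-point form: x = (x² + 3)/(2x)
x₀ = 1.72

x_1 = g(1.720000) = 1.732093
x_2 = g(1.732093) = 1.732051
x_3 = g(1.732051) = 1.732051
x_4 = g(1.732051) = 1.732051
x_5 = g(1.732051) = 1.732051
x_6 = g(1.732051) = 1.732051
x_7 = g(1.732051) = 1.732051
x_8 = g(1.732051) = 1.732051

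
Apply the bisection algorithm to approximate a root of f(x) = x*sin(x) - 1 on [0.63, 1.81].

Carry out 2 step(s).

f(x) = x*sin(x) - 1
Initial interval: [0.63, 1.81]

Iteration 1:
  c_1 = (0.630000 + 1.810000)/2 = 1.220000
  f(c_1) = f(1.220000) = 0.145701
  f(a) × f(c) < 0, new interval: [0.630000, 1.220000]
Iteration 2:
  c_2 = (0.630000 + 1.220000)/2 = 0.925000
  f(c_2) = f(0.925000) = -0.261276
  f(a) × f(c) ≥ 0, new interval: [0.925000, 1.220000]

After 2 iteration(s), the approximation is c_2 = 0.925000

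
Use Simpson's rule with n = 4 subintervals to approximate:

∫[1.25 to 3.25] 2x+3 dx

f(x) = 2x+3
a = 1.25, b = 3.25, n = 4
h = (b - a)/n = 0.500000

Simpson's rule: (h/3)[f(x₀) + 4f(x₁) + 2f(x₂) + ... + f(xₙ)]

x_0 = 1.2500, f(x_0) = 5.500000, coefficient = 1
x_1 = 1.7500, f(x_1) = 6.500000, coefficient = 4
x_2 = 2.2500, f(x_2) = 7.500000, coefficient = 2
x_3 = 2.7500, f(x_3) = 8.500000, coefficient = 4
x_4 = 3.2500, f(x_4) = 9.500000, coefficient = 1

I ≈ (0.500000/3) × 90.000000 = 15.000000
Exact value: 15.000000
Error: 0.000000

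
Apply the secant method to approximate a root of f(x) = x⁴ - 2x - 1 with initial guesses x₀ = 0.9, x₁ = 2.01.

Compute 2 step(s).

f(x) = x⁴ - 2x - 1
x₀ = 0.9, x₁ = 2.01

Secant formula: x_{n+1} = x_n - f(x_n)(x_n - x_{n-1})/(f(x_n) - f(x_{n-1}))

Iteration 1:
  f(0.900000) = -2.143900
  f(2.010000) = 11.302408
  x_2 = 2.010000 - 11.302408×(2.010000 - 0.900000)/(11.302408 - (-2.143900))
       = 1.076980
Iteration 2:
  f(2.010000) = 11.302408
  f(1.076980) = -1.808624
  x_3 = 1.076980 - (-1.808624)×(1.076980 - 2.010000)/(-1.808624 - 11.302408)
       = 1.205687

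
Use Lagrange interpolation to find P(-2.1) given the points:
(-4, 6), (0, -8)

Lagrange interpolation formula:
P(x) = Σ yᵢ × Lᵢ(x)
where Lᵢ(x) = Π_{j≠i} (x - xⱼ)/(xᵢ - xⱼ)

L_0(-2.1) = (-2.1 - 0)/(-4 - 0) = 0.525000
L_1(-2.1) = (-2.1 - (-4))/(0 - (-4)) = 0.475000

P(-2.1) = 6×L_0(-2.1) + (-8)×L_1(-2.1)
P(-2.1) = -0.650000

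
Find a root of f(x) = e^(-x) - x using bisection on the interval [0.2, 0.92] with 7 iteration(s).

f(x) = e^(-x) - x
Initial interval: [0.2, 0.92]

Iteration 1:
  c_1 = (0.200000 + 0.920000)/2 = 0.560000
  f(c_1) = f(0.560000) = 0.011209
  f(a) × f(c) ≥ 0, new interval: [0.560000, 0.920000]
Iteration 2:
  c_2 = (0.560000 + 0.920000)/2 = 0.740000
  f(c_2) = f(0.740000) = -0.262886
  f(a) × f(c) < 0, new interval: [0.560000, 0.740000]
Iteration 3:
  c_3 = (0.560000 + 0.740000)/2 = 0.650000
  f(c_3) = f(0.650000) = -0.127954
  f(a) × f(c) < 0, new interval: [0.560000, 0.650000]
Iteration 4:
  c_4 = (0.560000 + 0.650000)/2 = 0.605000
  f(c_4) = f(0.605000) = -0.058926
  f(a) × f(c) < 0, new interval: [0.560000, 0.605000]
Iteration 5:
  c_5 = (0.560000 + 0.605000)/2 = 0.582500
  f(c_5) = f(0.582500) = -0.024000
  f(a) × f(c) < 0, new interval: [0.560000, 0.582500]
Iteration 6:
  c_6 = (0.560000 + 0.582500)/2 = 0.571250
  f(c_6) = f(0.571250) = -0.006431
  f(a) × f(c) < 0, new interval: [0.560000, 0.571250]
Iteration 7:
  c_7 = (0.560000 + 0.571250)/2 = 0.565625
  f(c_7) = f(0.565625) = 0.002380
  f(a) × f(c) ≥ 0, new interval: [0.565625, 0.571250]

After 7 iteration(s), the approximation is c_7 = 0.565625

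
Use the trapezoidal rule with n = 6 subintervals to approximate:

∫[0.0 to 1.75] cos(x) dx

f(x) = cos(x)
a = 0.0, b = 1.75, n = 6
h = (b - a)/n = 0.291667

Trapezoidal rule: (h/2)[f(x₀) + 2f(x₁) + 2f(x₂) + ... + f(xₙ)]

x_0 = 0.0000, f(x_0) = 1.000000, coefficient = 1
x_1 = 0.2917, f(x_1) = 0.957766, coefficient = 2
x_2 = 0.5833, f(x_2) = 0.834631, coefficient = 2
x_3 = 0.8750, f(x_3) = 0.640997, coefficient = 2
x_4 = 1.1667, f(x_4) = 0.393219, coefficient = 2
x_5 = 1.4583, f(x_5) = 0.112226, coefficient = 2
x_6 = 1.7500, f(x_6) = -0.178246, coefficient = 1

I ≈ (0.291667/2) × 6.699432 = 0.977000
Exact value: 0.983986
Error: 0.006986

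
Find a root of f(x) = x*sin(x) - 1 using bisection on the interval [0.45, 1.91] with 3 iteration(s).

f(x) = x*sin(x) - 1
Initial interval: [0.45, 1.91]

Iteration 1:
  c_1 = (0.450000 + 1.910000)/2 = 1.180000
  f(c_1) = f(1.180000) = 0.091035
  f(a) × f(c) < 0, new interval: [0.450000, 1.180000]
Iteration 2:
  c_2 = (0.450000 + 1.180000)/2 = 0.815000
  f(c_2) = f(0.815000) = -0.406904
  f(a) × f(c) ≥ 0, new interval: [0.815000, 1.180000]
Iteration 3:
  c_3 = (0.815000 + 1.180000)/2 = 0.997500
  f(c_3) = f(0.997500) = -0.161983
  f(a) × f(c) ≥ 0, new interval: [0.997500, 1.180000]

After 3 iteration(s), the approximation is c_3 = 0.997500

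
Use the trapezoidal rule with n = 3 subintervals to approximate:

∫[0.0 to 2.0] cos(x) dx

f(x) = cos(x)
a = 0.0, b = 2.0, n = 3
h = (b - a)/n = 0.666667

Trapezoidal rule: (h/2)[f(x₀) + 2f(x₁) + 2f(x₂) + ... + f(xₙ)]

x_0 = 0.0000, f(x_0) = 1.000000, coefficient = 1
x_1 = 0.6667, f(x_1) = 0.785887, coefficient = 2
x_2 = 1.3333, f(x_2) = 0.235238, coefficient = 2
x_3 = 2.0000, f(x_3) = -0.416147, coefficient = 1

I ≈ (0.666667/2) × 2.626103 = 0.875368
Exact value: 0.909297
Error: 0.033930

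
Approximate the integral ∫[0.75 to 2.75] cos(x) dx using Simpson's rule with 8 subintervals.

f(x) = cos(x)
a = 0.75, b = 2.75, n = 8
h = (b - a)/n = 0.250000

Simpson's rule: (h/3)[f(x₀) + 4f(x₁) + 2f(x₂) + ... + f(xₙ)]

x_0 = 0.7500, f(x_0) = 0.731689, coefficient = 1
x_1 = 1.0000, f(x_1) = 0.540302, coefficient = 4
x_2 = 1.2500, f(x_2) = 0.315322, coefficient = 2
x_3 = 1.5000, f(x_3) = 0.070737, coefficient = 4
x_4 = 1.7500, f(x_4) = -0.178246, coefficient = 2
x_5 = 2.0000, f(x_5) = -0.416147, coefficient = 4
x_6 = 2.2500, f(x_6) = -0.628174, coefficient = 2
x_7 = 2.5000, f(x_7) = -0.801144, coefficient = 4
x_8 = 2.7500, f(x_8) = -0.924302, coefficient = 1

I ≈ (0.250000/3) × -3.599812 = -0.299984
Exact value: -0.299978
Error: 0.000007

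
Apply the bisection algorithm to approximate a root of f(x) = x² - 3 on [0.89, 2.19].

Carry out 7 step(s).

f(x) = x² - 3
Initial interval: [0.89, 2.19]

Iteration 1:
  c_1 = (0.890000 + 2.190000)/2 = 1.540000
  f(c_1) = f(1.540000) = -0.628400
  f(a) × f(c) ≥ 0, new interval: [1.540000, 2.190000]
Iteration 2:
  c_2 = (1.540000 + 2.190000)/2 = 1.865000
  f(c_2) = f(1.865000) = 0.478225
  f(a) × f(c) < 0, new interval: [1.540000, 1.865000]
Iteration 3:
  c_3 = (1.540000 + 1.865000)/2 = 1.702500
  f(c_3) = f(1.702500) = -0.101494
  f(a) × f(c) ≥ 0, new interval: [1.702500, 1.865000]
Iteration 4:
  c_4 = (1.702500 + 1.865000)/2 = 1.783750
  f(c_4) = f(1.783750) = 0.181764
  f(a) × f(c) < 0, new interval: [1.702500, 1.783750]
Iteration 5:
  c_5 = (1.702500 + 1.783750)/2 = 1.743125
  f(c_5) = f(1.743125) = 0.038485
  f(a) × f(c) < 0, new interval: [1.702500, 1.743125]
Iteration 6:
  c_6 = (1.702500 + 1.743125)/2 = 1.722813
  f(c_6) = f(1.722813) = -0.031917
  f(a) × f(c) ≥ 0, new interval: [1.722813, 1.743125]
Iteration 7:
  c_7 = (1.722813 + 1.743125)/2 = 1.732969
  f(c_7) = f(1.732969) = 0.003181
  f(a) × f(c) < 0, new interval: [1.722813, 1.732969]

After 7 iteration(s), the approximation is c_7 = 1.732969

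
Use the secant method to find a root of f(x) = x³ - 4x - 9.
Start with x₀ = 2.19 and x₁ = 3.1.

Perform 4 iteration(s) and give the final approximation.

f(x) = x³ - 4x - 9
x₀ = 2.19, x₁ = 3.1

Secant formula: x_{n+1} = x_n - f(x_n)(x_n - x_{n-1})/(f(x_n) - f(x_{n-1}))

Iteration 1:
  f(2.190000) = -7.256541
  f(3.100000) = 8.391000
  x_2 = 3.100000 - 8.391000×(3.100000 - 2.190000)/(8.391000 - (-7.256541))
       = 2.612012
Iteration 2:
  f(3.100000) = 8.391000
  f(2.612012) = -1.627315
  x_3 = 2.612012 - (-1.627315)×(2.612012 - 3.100000)/(-1.627315 - 8.391000)
       = 2.691278
Iteration 3:
  f(2.612012) = -1.627315
  f(2.691278) = -0.272247
  x_4 = 2.691278 - (-0.272247)×(2.691278 - 2.612012)/(-0.272247 - (-1.627315))
       = 2.707203
Iteration 4:
  f(2.691278) = -0.272247
  f(2.707203) = 0.012144
  x_5 = 2.707203 - 0.012144×(2.707203 - 2.691278)/(0.012144 - (-0.272247))
       = 2.706523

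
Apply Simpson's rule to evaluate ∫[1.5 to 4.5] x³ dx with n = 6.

f(x) = x³
a = 1.5, b = 4.5, n = 6
h = (b - a)/n = 0.500000

Simpson's rule: (h/3)[f(x₀) + 4f(x₁) + 2f(x₂) + ... + f(xₙ)]

x_0 = 1.5000, f(x_0) = 3.375000, coefficient = 1
x_1 = 2.0000, f(x_1) = 8.000000, coefficient = 4
x_2 = 2.5000, f(x_2) = 15.625000, coefficient = 2
x_3 = 3.0000, f(x_3) = 27.000000, coefficient = 4
x_4 = 3.5000, f(x_4) = 42.875000, coefficient = 2
x_5 = 4.0000, f(x_5) = 64.000000, coefficient = 4
x_6 = 4.5000, f(x_6) = 91.125000, coefficient = 1

I ≈ (0.500000/3) × 607.500000 = 101.250000
Exact value: 101.250000
Error: 0.000000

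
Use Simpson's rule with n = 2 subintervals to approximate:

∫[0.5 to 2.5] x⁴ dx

f(x) = x⁴
a = 0.5, b = 2.5, n = 2
h = (b - a)/n = 1.000000

Simpson's rule: (h/3)[f(x₀) + 4f(x₁) + 2f(x₂) + ... + f(xₙ)]

x_0 = 0.5000, f(x_0) = 0.062500, coefficient = 1
x_1 = 1.5000, f(x_1) = 5.062500, coefficient = 4
x_2 = 2.5000, f(x_2) = 39.062500, coefficient = 1

I ≈ (1.000000/3) × 59.375000 = 19.791667
Exact value: 19.525000
Error: 0.266667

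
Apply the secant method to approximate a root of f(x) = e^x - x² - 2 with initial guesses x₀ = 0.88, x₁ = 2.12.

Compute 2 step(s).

f(x) = e^x - x² - 2
x₀ = 0.88, x₁ = 2.12

Secant formula: x_{n+1} = x_n - f(x_n)(x_n - x_{n-1})/(f(x_n) - f(x_{n-1}))

Iteration 1:
  f(0.880000) = -0.363500
  f(2.120000) = 1.836737
  x_2 = 2.120000 - 1.836737×(2.120000 - 0.880000)/(1.836737 - (-0.363500))
       = 1.084860
Iteration 2:
  f(2.120000) = 1.836737
  f(1.084860) = -0.217896
  x_3 = 1.084860 - (-0.217896)×(1.084860 - 2.120000)/(-0.217896 - 1.836737)
       = 1.194637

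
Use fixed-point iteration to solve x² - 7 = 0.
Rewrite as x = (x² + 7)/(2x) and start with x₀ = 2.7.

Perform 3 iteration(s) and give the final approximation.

Equation: x² - 7 = 0
Fixed-point form: x = (x² + 7)/(2x)
x₀ = 2.7

x_1 = g(2.700000) = 2.646296
x_2 = g(2.646296) = 2.645751
x_3 = g(2.645751) = 2.645751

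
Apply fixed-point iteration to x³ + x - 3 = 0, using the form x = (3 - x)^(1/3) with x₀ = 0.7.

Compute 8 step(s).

Equation: x³ + x - 3 = 0
Fixed-point form: x = (3 - x)^(1/3)
x₀ = 0.7

x_1 = g(0.700000) = 1.320006
x_2 = g(1.320006) = 1.188783
x_3 = g(1.188783) = 1.218962
x_4 = g(1.218962) = 1.212154
x_5 = g(1.212154) = 1.213696
x_6 = g(1.213696) = 1.213347
x_7 = g(1.213347) = 1.213426
x_8 = g(1.213426) = 1.213408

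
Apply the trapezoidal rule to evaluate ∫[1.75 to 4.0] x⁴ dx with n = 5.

f(x) = x⁴
a = 1.75, b = 4.0, n = 5
h = (b - a)/n = 0.450000

Trapezoidal rule: (h/2)[f(x₀) + 2f(x₁) + 2f(x₂) + ... + f(xₙ)]

x_0 = 1.7500, f(x_0) = 9.378906, coefficient = 1
x_1 = 2.2000, f(x_1) = 23.425600, coefficient = 2
x_2 = 2.6500, f(x_2) = 49.315506, coefficient = 2
x_3 = 3.1000, f(x_3) = 92.352100, coefficient = 2
x_4 = 3.5500, f(x_4) = 158.823006, coefficient = 2
x_5 = 4.0000, f(x_5) = 256.000000, coefficient = 1

I ≈ (0.450000/2) × 913.211331 = 205.472550
Exact value: 201.517383
Error: 3.955167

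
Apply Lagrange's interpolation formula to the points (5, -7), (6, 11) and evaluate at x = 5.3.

Lagrange interpolation formula:
P(x) = Σ yᵢ × Lᵢ(x)
where Lᵢ(x) = Π_{j≠i} (x - xⱼ)/(xᵢ - xⱼ)

L_0(5.3) = (5.3 - 6)/(5 - 6) = 0.700000
L_1(5.3) = (5.3 - 5)/(6 - 5) = 0.300000

P(5.3) = (-7)×L_0(5.3) + 11×L_1(5.3)
P(5.3) = -1.600000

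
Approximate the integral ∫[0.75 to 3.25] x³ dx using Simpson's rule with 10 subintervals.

f(x) = x³
a = 0.75, b = 3.25, n = 10
h = (b - a)/n = 0.250000

Simpson's rule: (h/3)[f(x₀) + 4f(x₁) + 2f(x₂) + ... + f(xₙ)]

x_0 = 0.7500, f(x_0) = 0.421875, coefficient = 1
x_1 = 1.0000, f(x_1) = 1.000000, coefficient = 4
x_2 = 1.2500, f(x_2) = 1.953125, coefficient = 2
x_3 = 1.5000, f(x_3) = 3.375000, coefficient = 4
x_4 = 1.7500, f(x_4) = 5.359375, coefficient = 2
x_5 = 2.0000, f(x_5) = 8.000000, coefficient = 4
x_6 = 2.2500, f(x_6) = 11.390625, coefficient = 2
x_7 = 2.5000, f(x_7) = 15.625000, coefficient = 4
x_8 = 2.7500, f(x_8) = 20.796875, coefficient = 2
x_9 = 3.0000, f(x_9) = 27.000000, coefficient = 4
x_10 = 3.2500, f(x_10) = 34.328125, coefficient = 1

I ≈ (0.250000/3) × 333.750000 = 27.812500
Exact value: 27.812500
Error: 0.000000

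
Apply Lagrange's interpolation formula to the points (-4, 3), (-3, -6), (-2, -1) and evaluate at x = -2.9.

Lagrange interpolation formula:
P(x) = Σ yᵢ × Lᵢ(x)
where Lᵢ(x) = Π_{j≠i} (x - xⱼ)/(xᵢ - xⱼ)

L_0(-2.9) = (-2.9 - (-3))/(-4 - (-3)) × (-2.9 - (-2))/(-4 - (-2)) = -0.045000
L_1(-2.9) = (-2.9 - (-4))/(-3 - (-4)) × (-2.9 - (-2))/(-3 - (-2)) = 0.990000
L_2(-2.9) = (-2.9 - (-4))/(-2 - (-4)) × (-2.9 - (-3))/(-2 - (-3)) = 0.055000

P(-2.9) = 3×L_0(-2.9) + (-6)×L_1(-2.9) + (-1)×L_2(-2.9)
P(-2.9) = -6.130000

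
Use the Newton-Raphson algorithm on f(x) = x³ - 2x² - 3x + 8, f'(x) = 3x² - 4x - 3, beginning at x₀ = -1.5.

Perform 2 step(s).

f(x) = x³ - 2x² - 3x + 8
f'(x) = 3x² - 4x - 3
x₀ = -1.5

Newton-Raphson formula: x_{n+1} = x_n - f(x_n)/f'(x_n)

Iteration 1:
  f(-1.500000) = 4.625000
  f'(-1.500000) = 9.750000
  x_1 = -1.500000 - 4.625000/9.750000 = -1.974359
Iteration 2:
  f(-1.974359) = -1.569345
  f'(-1.974359) = 16.591716
  x_2 = -1.974359 - (-1.569345)/16.591716 = -1.879773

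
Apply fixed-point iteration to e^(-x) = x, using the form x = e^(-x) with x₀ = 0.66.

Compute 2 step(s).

Equation: e^(-x) = x
Fixed-point form: x = e^(-x)
x₀ = 0.66

x_1 = g(0.660000) = 0.516851
x_2 = g(0.516851) = 0.596395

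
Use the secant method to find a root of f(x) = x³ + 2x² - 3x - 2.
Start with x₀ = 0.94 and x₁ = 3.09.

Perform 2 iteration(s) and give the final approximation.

f(x) = x³ + 2x² - 3x - 2
x₀ = 0.94, x₁ = 3.09

Secant formula: x_{n+1} = x_n - f(x_n)(x_n - x_{n-1})/(f(x_n) - f(x_{n-1}))

Iteration 1:
  f(0.940000) = -2.222216
  f(3.090000) = 37.329829
  x_2 = 3.090000 - 37.329829×(3.090000 - 0.940000)/(37.329829 - (-2.222216))
       = 1.060797
Iteration 2:
  f(3.090000) = 37.329829
  f(1.060797) = -1.738106
  x_3 = 1.060797 - (-1.738106)×(1.060797 - 3.090000)/(-1.738106 - 37.329829)
       = 1.151075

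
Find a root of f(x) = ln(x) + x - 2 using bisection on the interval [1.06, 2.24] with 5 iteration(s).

f(x) = ln(x) + x - 2
Initial interval: [1.06, 2.24]

Iteration 1:
  c_1 = (1.060000 + 2.240000)/2 = 1.650000
  f(c_1) = f(1.650000) = 0.150775
  f(a) × f(c) < 0, new interval: [1.060000, 1.650000]
Iteration 2:
  c_2 = (1.060000 + 1.650000)/2 = 1.355000
  f(c_2) = f(1.355000) = -0.341199
  f(a) × f(c) ≥ 0, new interval: [1.355000, 1.650000]
Iteration 3:
  c_3 = (1.355000 + 1.650000)/2 = 1.502500
  f(c_3) = f(1.502500) = -0.090370
  f(a) × f(c) ≥ 0, new interval: [1.502500, 1.650000]
Iteration 4:
  c_4 = (1.502500 + 1.650000)/2 = 1.576250
  f(c_4) = f(1.576250) = 0.031299
  f(a) × f(c) < 0, new interval: [1.502500, 1.576250]
Iteration 5:
  c_5 = (1.502500 + 1.576250)/2 = 1.539375
  f(c_5) = f(1.539375) = -0.029249
  f(a) × f(c) ≥ 0, new interval: [1.539375, 1.576250]

After 5 iteration(s), the approximation is c_5 = 1.539375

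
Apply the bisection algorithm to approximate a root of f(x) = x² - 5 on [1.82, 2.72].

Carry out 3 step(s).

f(x) = x² - 5
Initial interval: [1.82, 2.72]

Iteration 1:
  c_1 = (1.820000 + 2.720000)/2 = 2.270000
  f(c_1) = f(2.270000) = 0.152900
  f(a) × f(c) < 0, new interval: [1.820000, 2.270000]
Iteration 2:
  c_2 = (1.820000 + 2.270000)/2 = 2.045000
  f(c_2) = f(2.045000) = -0.817975
  f(a) × f(c) ≥ 0, new interval: [2.045000, 2.270000]
Iteration 3:
  c_3 = (2.045000 + 2.270000)/2 = 2.157500
  f(c_3) = f(2.157500) = -0.345194
  f(a) × f(c) ≥ 0, new interval: [2.157500, 2.270000]

After 3 iteration(s), the approximation is c_3 = 2.157500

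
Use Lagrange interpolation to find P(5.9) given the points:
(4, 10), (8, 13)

Lagrange interpolation formula:
P(x) = Σ yᵢ × Lᵢ(x)
where Lᵢ(x) = Π_{j≠i} (x - xⱼ)/(xᵢ - xⱼ)

L_0(5.9) = (5.9 - 8)/(4 - 8) = 0.525000
L_1(5.9) = (5.9 - 4)/(8 - 4) = 0.475000

P(5.9) = 10×L_0(5.9) + 13×L_1(5.9)
P(5.9) = 11.425000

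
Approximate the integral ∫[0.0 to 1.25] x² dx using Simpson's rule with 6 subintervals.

f(x) = x²
a = 0.0, b = 1.25, n = 6
h = (b - a)/n = 0.208333

Simpson's rule: (h/3)[f(x₀) + 4f(x₁) + 2f(x₂) + ... + f(xₙ)]

x_0 = 0.0000, f(x_0) = 0.000000, coefficient = 1
x_1 = 0.2083, f(x_1) = 0.043403, coefficient = 4
x_2 = 0.4167, f(x_2) = 0.173611, coefficient = 2
x_3 = 0.6250, f(x_3) = 0.390625, coefficient = 4
x_4 = 0.8333, f(x_4) = 0.694444, coefficient = 2
x_5 = 1.0417, f(x_5) = 1.085069, coefficient = 4
x_6 = 1.2500, f(x_6) = 1.562500, coefficient = 1

I ≈ (0.208333/3) × 9.375000 = 0.651042
Exact value: 0.651042
Error: 0.000000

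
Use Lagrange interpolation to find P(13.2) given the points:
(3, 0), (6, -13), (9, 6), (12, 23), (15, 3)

Lagrange interpolation formula:
P(x) = Σ yᵢ × Lᵢ(x)
where Lᵢ(x) = Π_{j≠i} (x - xⱼ)/(xᵢ - xⱼ)

L_0(13.2) = (13.2 - 6)/(3 - 6) × (13.2 - 9)/(3 - 9) × (13.2 - 12)/(3 - 12) × (13.2 - 15)/(3 - 15) = -0.033600
L_1(13.2) = (13.2 - 3)/(6 - 3) × (13.2 - 9)/(6 - 9) × (13.2 - 12)/(6 - 12) × (13.2 - 15)/(6 - 15) = 0.190400
L_2(13.2) = (13.2 - 3)/(9 - 3) × (13.2 - 6)/(9 - 6) × (13.2 - 12)/(9 - 12) × (13.2 - 15)/(9 - 15) = -0.489600
L_3(13.2) = (13.2 - 3)/(12 - 3) × (13.2 - 6)/(12 - 6) × (13.2 - 9)/(12 - 9) × (13.2 - 15)/(12 - 15) = 1.142400
L_4(13.2) = (13.2 - 3)/(15 - 3) × (13.2 - 6)/(15 - 6) × (13.2 - 9)/(15 - 9) × (13.2 - 12)/(15 - 12) = 0.190400

P(13.2) = 0×L_0(13.2) + (-13)×L_1(13.2) + 6×L_2(13.2) + 23×L_3(13.2) + 3×L_4(13.2)
P(13.2) = 21.433600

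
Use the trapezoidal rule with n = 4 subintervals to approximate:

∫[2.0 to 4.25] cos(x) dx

f(x) = cos(x)
a = 2.0, b = 4.25, n = 4
h = (b - a)/n = 0.562500

Trapezoidal rule: (h/2)[f(x₀) + 2f(x₁) + 2f(x₂) + ... + f(xₙ)]

x_0 = 2.0000, f(x_0) = -0.416147, coefficient = 1
x_1 = 2.5625, f(x_1) = -0.836960, coefficient = 2
x_2 = 3.1250, f(x_2) = -0.999862, coefficient = 2
x_3 = 3.6875, f(x_3) = -0.854657, coefficient = 2
x_4 = 4.2500, f(x_4) = -0.446087, coefficient = 1

I ≈ (0.562500/2) × -6.245191 = -1.756460
Exact value: -1.804287
Error: 0.047827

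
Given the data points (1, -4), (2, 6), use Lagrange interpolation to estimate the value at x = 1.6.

Lagrange interpolation formula:
P(x) = Σ yᵢ × Lᵢ(x)
where Lᵢ(x) = Π_{j≠i} (x - xⱼ)/(xᵢ - xⱼ)

L_0(1.6) = (1.6 - 2)/(1 - 2) = 0.400000
L_1(1.6) = (1.6 - 1)/(2 - 1) = 0.600000

P(1.6) = (-4)×L_0(1.6) + 6×L_1(1.6)
P(1.6) = 2.000000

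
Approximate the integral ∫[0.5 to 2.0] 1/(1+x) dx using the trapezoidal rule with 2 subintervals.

f(x) = 1/(1+x)
a = 0.5, b = 2.0, n = 2
h = (b - a)/n = 0.750000

Trapezoidal rule: (h/2)[f(x₀) + 2f(x₁) + 2f(x₂) + ... + f(xₙ)]

x_0 = 0.5000, f(x_0) = 0.666667, coefficient = 1
x_1 = 1.2500, f(x_1) = 0.444444, coefficient = 2
x_2 = 2.0000, f(x_2) = 0.333333, coefficient = 1

I ≈ (0.750000/2) × 1.888889 = 0.708333
Exact value: 0.693147
Error: 0.015186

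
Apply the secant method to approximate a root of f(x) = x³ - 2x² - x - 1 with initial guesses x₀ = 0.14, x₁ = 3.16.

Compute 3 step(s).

f(x) = x³ - 2x² - x - 1
x₀ = 0.14, x₁ = 3.16

Secant formula: x_{n+1} = x_n - f(x_n)(x_n - x_{n-1})/(f(x_n) - f(x_{n-1}))

Iteration 1:
  f(0.140000) = -1.176456
  f(3.160000) = 7.423296
  x_2 = 3.160000 - 7.423296×(3.160000 - 0.140000)/(7.423296 - (-1.176456))
       = 0.553139
Iteration 2:
  f(3.160000) = 7.423296
  f(0.553139) = -1.995826
  x_3 = 0.553139 - (-1.995826)×(0.553139 - 3.160000)/(-1.995826 - 7.423296)
       = 1.105509
Iteration 3:
  f(0.553139) = -1.995826
  f(1.105509) = -3.198712
  x_4 = 1.105509 - (-3.198712)×(1.105509 - 0.553139)/(-3.198712 - (-1.995826))
       = -0.363351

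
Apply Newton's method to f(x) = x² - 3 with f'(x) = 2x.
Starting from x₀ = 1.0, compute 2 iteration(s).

f(x) = x² - 3
f'(x) = 2x
x₀ = 1.0

Newton-Raphson formula: x_{n+1} = x_n - f(x_n)/f'(x_n)

Iteration 1:
  f(1.000000) = -2.000000
  f'(1.000000) = 2.000000
  x_1 = 1.000000 - (-2.000000)/2.000000 = 2.000000
Iteration 2:
  f(2.000000) = 1.000000
  f'(2.000000) = 4.000000
  x_2 = 2.000000 - 1.000000/4.000000 = 1.750000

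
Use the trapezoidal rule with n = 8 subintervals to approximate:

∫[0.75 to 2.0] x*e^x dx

f(x) = x*e^x
a = 0.75, b = 2.0, n = 8
h = (b - a)/n = 0.156250

Trapezoidal rule: (h/2)[f(x₀) + 2f(x₁) + 2f(x₂) + ... + f(xₙ)]

x_0 = 0.7500, f(x_0) = 1.587750, coefficient = 1
x_1 = 0.9062, f(x_1) = 2.242990, coefficient = 2
x_2 = 1.0625, f(x_2) = 3.074446, coefficient = 2
x_3 = 1.2188, f(x_3) = 4.122978, coefficient = 2
x_4 = 1.3750, f(x_4) = 5.438230, coefficient = 2
x_5 = 1.5312, f(x_5) = 7.080428, coefficient = 2
x_6 = 1.6875, f(x_6) = 9.122539, coefficient = 2
x_7 = 1.8438, f(x_7) = 11.652859, coefficient = 2
x_8 = 2.0000, f(x_8) = 14.778112, coefficient = 1

I ≈ (0.156250/2) × 101.834803 = 7.955844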